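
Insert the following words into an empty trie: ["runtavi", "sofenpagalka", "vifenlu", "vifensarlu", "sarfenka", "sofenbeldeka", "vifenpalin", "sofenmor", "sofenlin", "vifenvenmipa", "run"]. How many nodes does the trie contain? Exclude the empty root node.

63

For each word, the new-node count is its length minus the longest prefix already in the trie:
  "runtavi" → 7 new (r, u, n, t, a, v, i)
  "sofenpagalka" → 12 new (s, o, f, e, n, p, a, g, a, l, k, a)
  "vifenlu" → 7 new (v, i, f, e, n, l, u)
  "vifensarlu" → prefix "vifen" already present; 5 new (s, a, r, l, u)
  "sarfenka" → prefix "s" already present; 7 new (a, r, f, e, n, k, a)
  "sofenbeldeka" → prefix "sofen" already present; 7 new (b, e, l, d, e, k, a)
  "vifenpalin" → prefix "vifen" already present; 5 new (p, a, l, i, n)
  "sofenmor" → prefix "sofen" already present; 3 new (m, o, r)
  "sofenlin" → prefix "sofen" already present; 3 new (l, i, n)
  "vifenvenmipa" → prefix "vifen" already present; 7 new (v, e, n, m, i, p, a)
  "run" → prefix "run" already present; 0 new (none)
Total nodes = 7 + 12 + 7 + 5 + 7 + 7 + 5 + 3 + 3 + 7 + 0 = 63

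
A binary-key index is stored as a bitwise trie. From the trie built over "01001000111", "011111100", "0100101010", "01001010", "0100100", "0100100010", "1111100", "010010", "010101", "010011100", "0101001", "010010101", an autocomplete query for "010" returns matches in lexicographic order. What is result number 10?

DFS of the "010" subtree visits, in order: "010010", "0100100", "0100100010", "01001000111", "01001010", "010010101", "0100101010", "010011100", "0101001", "010101"
The 10th is 010101.

010101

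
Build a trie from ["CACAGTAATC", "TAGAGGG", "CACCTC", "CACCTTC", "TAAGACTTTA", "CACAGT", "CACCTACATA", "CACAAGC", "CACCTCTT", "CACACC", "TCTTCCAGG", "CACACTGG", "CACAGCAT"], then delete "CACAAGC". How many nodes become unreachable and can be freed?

3

Walk "CACAAGC" from the leaf back toward the root, removing each node that no remaining word uses.
The suffix "AGC" (3 nodes) is used only by "CACAAGC"; the node for "CACA" still has the child "G", so pruning stops there.
Nodes removed: 3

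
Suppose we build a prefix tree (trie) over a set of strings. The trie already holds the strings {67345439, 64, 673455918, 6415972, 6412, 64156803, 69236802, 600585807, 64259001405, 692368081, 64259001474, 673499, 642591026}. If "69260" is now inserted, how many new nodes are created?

The longest prefix of "69260" already in the trie is "692" (length 3).
Each of the 2 remaining characters creates one node.

2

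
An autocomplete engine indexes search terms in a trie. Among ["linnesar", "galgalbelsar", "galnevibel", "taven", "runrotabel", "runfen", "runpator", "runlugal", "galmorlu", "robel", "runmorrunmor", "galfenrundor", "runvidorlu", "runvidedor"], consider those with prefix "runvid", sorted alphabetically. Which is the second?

runvidorlu

Filter for "runvid…" and sort: "runvidedor", "runvidorlu"
The 2nd is runvidorlu.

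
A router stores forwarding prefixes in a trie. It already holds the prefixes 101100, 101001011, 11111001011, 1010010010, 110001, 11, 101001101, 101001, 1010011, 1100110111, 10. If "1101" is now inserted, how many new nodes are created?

1

The longest prefix of "1101" already in the trie is "110" (length 3).
Each of the 1 remaining characters creates one node.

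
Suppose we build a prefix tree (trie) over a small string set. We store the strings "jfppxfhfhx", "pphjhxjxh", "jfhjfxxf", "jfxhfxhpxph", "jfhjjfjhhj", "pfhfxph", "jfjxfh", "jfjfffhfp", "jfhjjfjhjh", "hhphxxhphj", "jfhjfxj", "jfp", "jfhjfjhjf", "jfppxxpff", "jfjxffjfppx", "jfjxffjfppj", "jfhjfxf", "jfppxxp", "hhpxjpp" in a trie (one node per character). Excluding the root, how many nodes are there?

For each word, the new-node count is its length minus the longest prefix already in the trie:
  "jfppxfhfhx" → 10 new (j, f, p, p, x, f, h, f, h, x)
  "pphjhxjxh" → 9 new (p, p, h, j, h, x, j, x, h)
  "jfhjfxxf" → prefix "jf" already present; 6 new (h, j, f, x, x, f)
  "jfxhfxhpxph" → prefix "jf" already present; 9 new (x, h, f, x, h, p, x, p, h)
  "jfhjjfjhhj" → prefix "jfhj" already present; 6 new (j, f, j, h, h, j)
  "pfhfxph" → prefix "p" already present; 6 new (f, h, f, x, p, h)
  "jfjxfh" → prefix "jf" already present; 4 new (j, x, f, h)
  "jfjfffhfp" → prefix "jfj" already present; 6 new (f, f, f, h, f, p)
  "jfhjjfjhjh" → prefix "jfhjjfjh" already present; 2 new (j, h)
  "hhphxxhphj" → 10 new (h, h, p, h, x, x, h, p, h, j)
  "jfhjfxj" → prefix "jfhjfx" already present; 1 new (j)
  "jfp" → prefix "jfp" already present; 0 new (none)
  "jfhjfjhjf" → prefix "jfhjf" already present; 4 new (j, h, j, f)
  "jfppxxpff" → prefix "jfppx" already present; 4 new (x, p, f, f)
  "jfjxffjfppx" → prefix "jfjxf" already present; 6 new (f, j, f, p, p, x)
  "jfjxffjfppj" → prefix "jfjxffjfpp" already present; 1 new (j)
  "jfhjfxf" → prefix "jfhjfx" already present; 1 new (f)
  "jfppxxp" → prefix "jfppxxp" already present; 0 new (none)
  "hhpxjpp" → prefix "hhp" already present; 4 new (x, j, p, p)
Total nodes = 10 + 9 + 6 + 9 + 6 + 6 + 4 + 6 + 2 + 10 + 1 + 0 + 4 + 4 + 6 + 1 + 1 + 0 + 4 = 89

89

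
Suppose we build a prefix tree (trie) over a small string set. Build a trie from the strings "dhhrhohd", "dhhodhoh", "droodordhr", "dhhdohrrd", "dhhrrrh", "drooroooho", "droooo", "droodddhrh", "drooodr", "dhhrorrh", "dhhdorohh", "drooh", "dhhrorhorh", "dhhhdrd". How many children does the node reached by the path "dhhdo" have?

Walk "dhhdo" from the root, arriving at one node.
Characters that immediately follow "dhhdo" among the stored strings: {h, r}.
That node has 2 child edges.

2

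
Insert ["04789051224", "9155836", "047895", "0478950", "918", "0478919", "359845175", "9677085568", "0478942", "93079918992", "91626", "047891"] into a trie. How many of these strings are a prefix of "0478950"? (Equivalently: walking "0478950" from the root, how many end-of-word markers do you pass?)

2

Check each prefix of "0478950" against the stored set — each match is an end-marker on the path.
Prefixes of the query that are stored words: "047895", "0478950"
Count: 2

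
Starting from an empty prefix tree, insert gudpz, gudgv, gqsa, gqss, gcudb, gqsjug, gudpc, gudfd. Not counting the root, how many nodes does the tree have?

Trace insertions, counting only characters that open a new branch:
  "gudpz" → 5 new (g, u, d, p, z)
  "gudgv" → prefix "gud" already present; 2 new (g, v)
  "gqsa" → prefix "g" already present; 3 new (q, s, a)
  "gqss" → prefix "gqs" already present; 1 new (s)
  "gcudb" → prefix "g" already present; 4 new (c, u, d, b)
  "gqsjug" → prefix "gqs" already present; 3 new (j, u, g)
  "gudpc" → prefix "gudp" already present; 1 new (c)
  "gudfd" → prefix "gud" already present; 2 new (f, d)
Total nodes = 5 + 2 + 3 + 1 + 4 + 3 + 1 + 2 = 21

21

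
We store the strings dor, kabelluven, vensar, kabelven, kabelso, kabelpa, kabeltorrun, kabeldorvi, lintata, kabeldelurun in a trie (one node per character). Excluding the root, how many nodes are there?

50

Insert word by word; a character creates a node only if that edge doesn't already exist:
  "dor" → 3 new (d, o, r)
  "kabelluven" → 10 new (k, a, b, e, l, l, u, v, e, n)
  "vensar" → 6 new (v, e, n, s, a, r)
  "kabelven" → prefix "kabel" already present; 3 new (v, e, n)
  "kabelso" → prefix "kabel" already present; 2 new (s, o)
  "kabelpa" → prefix "kabel" already present; 2 new (p, a)
  "kabeltorrun" → prefix "kabel" already present; 6 new (t, o, r, r, u, n)
  "kabeldorvi" → prefix "kabel" already present; 5 new (d, o, r, v, i)
  "lintata" → 7 new (l, i, n, t, a, t, a)
  "kabeldelurun" → prefix "kabeld" already present; 6 new (e, l, u, r, u, n)
Total nodes = 3 + 10 + 6 + 3 + 2 + 2 + 6 + 5 + 7 + 6 = 50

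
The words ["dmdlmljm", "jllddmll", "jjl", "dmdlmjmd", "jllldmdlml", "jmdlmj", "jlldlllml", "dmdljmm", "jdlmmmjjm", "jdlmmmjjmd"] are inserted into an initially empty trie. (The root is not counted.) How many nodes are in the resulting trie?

Insert word by word; a character creates a node only if that edge doesn't already exist:
  "dmdlmljm" → 8 new (d, m, d, l, m, l, j, m)
  "jllddmll" → 8 new (j, l, l, d, d, m, l, l)
  "jjl" → prefix "j" already present; 2 new (j, l)
  "dmdlmjmd" → prefix "dmdlm" already present; 3 new (j, m, d)
  "jllldmdlml" → prefix "jll" already present; 7 new (l, d, m, d, l, m, l)
  "jmdlmj" → prefix "j" already present; 5 new (m, d, l, m, j)
  "jlldlllml" → prefix "jlld" already present; 5 new (l, l, l, m, l)
  "dmdljmm" → prefix "dmdl" already present; 3 new (j, m, m)
  "jdlmmmjjm" → prefix "j" already present; 8 new (d, l, m, m, m, j, j, m)
  "jdlmmmjjmd" → prefix "jdlmmmjjm" already present; 1 new (d)
Total nodes = 8 + 8 + 2 + 3 + 7 + 5 + 5 + 3 + 8 + 1 = 50

50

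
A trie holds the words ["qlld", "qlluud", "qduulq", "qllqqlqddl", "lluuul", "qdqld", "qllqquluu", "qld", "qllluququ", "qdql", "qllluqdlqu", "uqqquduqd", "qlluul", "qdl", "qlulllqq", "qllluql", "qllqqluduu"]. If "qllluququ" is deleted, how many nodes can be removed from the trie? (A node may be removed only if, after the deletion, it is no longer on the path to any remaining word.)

3

A node on "qllluququ"'s path can go only if nothing else ends at it or branches off below it.
The suffix "uqu" (3 nodes) is used only by "qllluququ"; the node for "qllluq" still has the child "d", so pruning stops there.
Nodes removed: 3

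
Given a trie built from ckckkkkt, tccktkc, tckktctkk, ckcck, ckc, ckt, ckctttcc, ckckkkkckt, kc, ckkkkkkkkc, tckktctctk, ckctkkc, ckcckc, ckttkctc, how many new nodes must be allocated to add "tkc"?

The longest prefix of "tkc" already in the trie is "t" (length 1).
Each of the 2 remaining characters creates one node.

2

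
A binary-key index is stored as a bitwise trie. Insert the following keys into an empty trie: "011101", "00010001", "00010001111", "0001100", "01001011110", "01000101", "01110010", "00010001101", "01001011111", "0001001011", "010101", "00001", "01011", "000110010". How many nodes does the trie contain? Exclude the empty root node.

50

For each word, the new-node count is its length minus the longest prefix already in the trie:
  "011101" → 6 new (0, 1, 1, 1, 0, 1)
  "00010001" → prefix "0" already present; 7 new (0, 0, 1, 0, 0, 0, 1)
  "00010001111" → prefix "00010001" already present; 3 new (1, 1, 1)
  "0001100" → prefix "0001" already present; 3 new (1, 0, 0)
  "01001011110" → prefix "01" already present; 9 new (0, 0, 1, 0, 1, 1, 1, 1, 0)
  "01000101" → prefix "0100" already present; 4 new (0, 1, 0, 1)
  "01110010" → prefix "01110" already present; 3 new (0, 1, 0)
  "00010001101" → prefix "000100011" already present; 2 new (0, 1)
  "01001011111" → prefix "0100101111" already present; 1 new (1)
  "0001001011" → prefix "000100" already present; 4 new (1, 0, 1, 1)
  "010101" → prefix "010" already present; 3 new (1, 0, 1)
  "00001" → prefix "000" already present; 2 new (0, 1)
  "01011" → prefix "0101" already present; 1 new (1)
  "000110010" → prefix "0001100" already present; 2 new (1, 0)
Total nodes = 6 + 7 + 3 + 3 + 9 + 4 + 3 + 2 + 1 + 4 + 3 + 2 + 1 + 2 = 50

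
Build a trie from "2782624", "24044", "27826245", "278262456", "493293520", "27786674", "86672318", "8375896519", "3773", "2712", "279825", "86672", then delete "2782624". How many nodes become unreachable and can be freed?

0

A node on "2782624"'s path can go only if nothing else ends at it or branches off below it.
Every node on "2782624" is still needed (e.g. by "27826245"), so nothing is freed.
Nodes removed: 0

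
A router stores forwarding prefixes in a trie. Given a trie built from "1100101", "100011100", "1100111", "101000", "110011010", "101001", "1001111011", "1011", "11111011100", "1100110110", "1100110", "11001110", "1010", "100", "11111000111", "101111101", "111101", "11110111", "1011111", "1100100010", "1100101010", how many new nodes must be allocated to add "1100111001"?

2

The longest prefix of "1100111001" already in the trie is "11001110" (length 8).
So 10 − 8 = 2 new nodes.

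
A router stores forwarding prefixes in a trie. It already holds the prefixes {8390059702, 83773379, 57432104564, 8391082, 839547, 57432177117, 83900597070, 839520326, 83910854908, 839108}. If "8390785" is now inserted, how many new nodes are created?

The longest prefix of "8390785" already in the trie is "8390" (length 4).
So 7 − 4 = 3 new nodes.

3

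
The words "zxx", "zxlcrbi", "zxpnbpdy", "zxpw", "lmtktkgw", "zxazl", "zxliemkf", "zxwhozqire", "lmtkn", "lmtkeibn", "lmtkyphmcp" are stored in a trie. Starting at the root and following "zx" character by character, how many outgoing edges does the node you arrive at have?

Walk "zx" from the root, arriving at one node.
Distinct next characters after "zx": a, l, p, w, x.
That node has 5 child edges.

5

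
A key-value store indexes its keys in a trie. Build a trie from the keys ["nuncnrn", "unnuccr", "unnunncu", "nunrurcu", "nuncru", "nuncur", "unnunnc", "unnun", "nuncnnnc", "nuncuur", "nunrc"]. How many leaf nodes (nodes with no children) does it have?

A leaf is a node with no children — equivalently, the end of a word that is not a proper prefix of any other stored word.
Those words: "nuncnnnc", "nuncnrn", "nuncru", "nuncur", "nuncuur", "nunrc", "nunrurcu", "unnuccr", "unnunncu"
Leaf count: 9

9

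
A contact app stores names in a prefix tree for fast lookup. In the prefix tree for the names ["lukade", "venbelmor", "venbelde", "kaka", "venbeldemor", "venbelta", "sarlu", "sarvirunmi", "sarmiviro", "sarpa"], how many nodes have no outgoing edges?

Leaves are exactly the stored words that no other stored word extends.
Those words: "kaka", "lukade", "sarlu", "sarmiviro", "sarpa", "sarvirunmi", "venbeldemor", "venbelmor", "venbelta"
Leaf count: 9

9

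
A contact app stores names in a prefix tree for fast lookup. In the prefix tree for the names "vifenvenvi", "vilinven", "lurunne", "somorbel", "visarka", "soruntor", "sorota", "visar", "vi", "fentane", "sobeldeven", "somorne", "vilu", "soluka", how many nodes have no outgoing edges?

A leaf is a node with no children — equivalently, the end of a word that is not a proper prefix of any other stored word.
Those words: "fentane", "lurunne", "sobeldeven", "soluka", "somorbel", "somorne", "sorota", "soruntor", "vifenvenvi", "vilinven", "vilu", "visarka"
Leaf count: 12

12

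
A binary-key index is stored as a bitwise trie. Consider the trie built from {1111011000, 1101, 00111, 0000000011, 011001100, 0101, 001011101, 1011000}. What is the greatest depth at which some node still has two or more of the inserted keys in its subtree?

Look for the deepest trie node that still has at least two words in its subtree.
"001011101" and "00111" agree on "001" (3 characters) before diverging; nothing deeper is shared.
Longest shared-prefix length: 3

3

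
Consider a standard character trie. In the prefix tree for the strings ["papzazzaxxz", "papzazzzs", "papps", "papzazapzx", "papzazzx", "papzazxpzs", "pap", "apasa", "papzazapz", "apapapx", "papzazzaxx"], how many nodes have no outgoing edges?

A leaf is a node with no children — equivalently, the end of a word that is not a proper prefix of any other stored word.
Those words: "apapapx", "apasa", "papps", "papzazapzx", "papzazxpzs", "papzazzaxxz", "papzazzx", "papzazzzs"
Leaf count: 8

8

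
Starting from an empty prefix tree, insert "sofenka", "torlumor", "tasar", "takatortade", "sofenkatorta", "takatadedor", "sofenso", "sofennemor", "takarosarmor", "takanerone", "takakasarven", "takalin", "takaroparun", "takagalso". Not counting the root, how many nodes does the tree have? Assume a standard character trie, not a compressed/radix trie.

Trace insertions, counting only characters that open a new branch:
  "sofenka" → 7 new (s, o, f, e, n, k, a)
  "torlumor" → 8 new (t, o, r, l, u, m, o, r)
  "tasar" → prefix "t" already present; 4 new (a, s, a, r)
  "takatortade" → prefix "ta" already present; 9 new (k, a, t, o, r, t, a, d, e)
  "sofenkatorta" → prefix "sofenka" already present; 5 new (t, o, r, t, a)
  "takatadedor" → prefix "takat" already present; 6 new (a, d, e, d, o, r)
  "sofenso" → prefix "sofen" already present; 2 new (s, o)
  "sofennemor" → prefix "sofen" already present; 5 new (n, e, m, o, r)
  "takarosarmor" → prefix "taka" already present; 8 new (r, o, s, a, r, m, o, r)
  "takanerone" → prefix "taka" already present; 6 new (n, e, r, o, n, e)
  "takakasarven" → prefix "taka" already present; 8 new (k, a, s, a, r, v, e, n)
  "takalin" → prefix "taka" already present; 3 new (l, i, n)
  "takaroparun" → prefix "takaro" already present; 5 new (p, a, r, u, n)
  "takagalso" → prefix "taka" already present; 5 new (g, a, l, s, o)
Total nodes = 7 + 8 + 4 + 9 + 5 + 6 + 2 + 5 + 8 + 6 + 8 + 3 + 5 + 5 = 81

81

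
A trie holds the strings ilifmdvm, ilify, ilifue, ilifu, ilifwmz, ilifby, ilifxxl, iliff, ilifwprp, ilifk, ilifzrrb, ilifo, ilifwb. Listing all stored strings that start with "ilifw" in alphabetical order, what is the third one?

ilifwprp

Filter for "ilifw…" and sort: "ilifwb", "ilifwmz", "ilifwprp"
The 3rd is ilifwprp.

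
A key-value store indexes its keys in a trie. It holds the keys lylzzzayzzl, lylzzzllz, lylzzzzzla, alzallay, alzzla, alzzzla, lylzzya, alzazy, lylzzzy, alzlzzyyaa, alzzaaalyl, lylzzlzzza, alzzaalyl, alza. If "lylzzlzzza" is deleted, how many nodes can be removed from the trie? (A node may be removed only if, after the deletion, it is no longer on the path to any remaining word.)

5

Walk "lylzzlzzza" from the leaf back toward the root, removing each node that no remaining word uses.
The suffix "lzzza" (5 nodes) is used only by "lylzzlzzza"; the node for "lylzz" still has the child "z", so pruning stops there.
Nodes removed: 5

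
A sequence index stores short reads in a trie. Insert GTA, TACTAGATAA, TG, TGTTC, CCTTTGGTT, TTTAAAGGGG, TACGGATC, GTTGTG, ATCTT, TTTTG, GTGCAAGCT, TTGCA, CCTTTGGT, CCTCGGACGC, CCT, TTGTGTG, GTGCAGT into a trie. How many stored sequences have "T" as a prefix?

Traverse to the node for "T", then collect every word in that subtree.
Words under "T": TACGGATC, TACTAGATAA, TG, TGTTC, TTGCA, TTGTGTG, TTTAAAGGGG, TTTTG
Count: 8

8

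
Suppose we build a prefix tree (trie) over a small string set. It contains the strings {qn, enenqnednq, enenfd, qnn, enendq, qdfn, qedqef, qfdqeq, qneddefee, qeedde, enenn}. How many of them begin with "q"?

7

Traverse to the node for "q", then collect every word in that subtree.
Words under "q": qdfn, qedqef, qeedde, qfdqeq, qn, qneddefee, qnn
Count: 7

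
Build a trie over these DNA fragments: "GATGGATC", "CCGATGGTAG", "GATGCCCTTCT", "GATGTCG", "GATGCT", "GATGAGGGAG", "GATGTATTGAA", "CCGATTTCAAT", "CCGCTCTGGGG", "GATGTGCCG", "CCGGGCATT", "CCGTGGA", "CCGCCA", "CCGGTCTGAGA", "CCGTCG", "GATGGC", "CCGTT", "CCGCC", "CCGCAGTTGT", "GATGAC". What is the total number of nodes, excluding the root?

89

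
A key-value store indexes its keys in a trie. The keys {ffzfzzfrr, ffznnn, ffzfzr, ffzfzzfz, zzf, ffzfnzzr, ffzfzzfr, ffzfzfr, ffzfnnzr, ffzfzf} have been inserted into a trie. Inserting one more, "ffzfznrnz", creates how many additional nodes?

"ffzfz" is already a path in the trie; the remaining "nrnz" must be added.
So 9 − 5 = 4 new nodes.

4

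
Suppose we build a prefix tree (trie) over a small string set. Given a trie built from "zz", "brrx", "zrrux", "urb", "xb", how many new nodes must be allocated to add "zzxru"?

3

The longest prefix of "zzxru" already in the trie is "zz" (length 2).
So 5 − 2 = 3 new nodes.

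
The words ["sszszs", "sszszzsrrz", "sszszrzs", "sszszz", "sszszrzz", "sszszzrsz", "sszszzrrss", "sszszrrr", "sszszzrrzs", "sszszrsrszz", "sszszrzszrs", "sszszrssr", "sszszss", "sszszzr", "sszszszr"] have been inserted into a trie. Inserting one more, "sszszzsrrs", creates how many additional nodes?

1

"sszszzsrr" is already a path in the trie; the remaining "s" must be added.
Each of the 1 remaining characters creates one node.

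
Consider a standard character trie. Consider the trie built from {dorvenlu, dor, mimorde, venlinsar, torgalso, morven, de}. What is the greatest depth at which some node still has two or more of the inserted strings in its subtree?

3

Look for the deepest trie node that still has at least two words in its subtree.
e.g. "dor" and "dorvenlu" share the prefix "dor" of length 3; no pair shares a longer one.
Longest shared-prefix length: 3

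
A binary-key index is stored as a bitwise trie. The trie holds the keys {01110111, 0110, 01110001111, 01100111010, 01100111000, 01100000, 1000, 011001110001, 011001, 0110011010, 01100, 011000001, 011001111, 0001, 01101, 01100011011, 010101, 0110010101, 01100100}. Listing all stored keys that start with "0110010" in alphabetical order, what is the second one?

0110010101

DFS of the "0110010" subtree visits, in order: "01100100", "0110010101"
The 2nd is 0110010101.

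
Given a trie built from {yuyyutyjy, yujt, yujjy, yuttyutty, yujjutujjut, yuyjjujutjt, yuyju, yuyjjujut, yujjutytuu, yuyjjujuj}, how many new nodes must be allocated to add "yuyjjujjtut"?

4

"yuyjjuj" is already a path in the trie; the remaining "jtut" must be added.
New nodes needed: |"yuyjjujjtut"| − 7 = 11 − 7 = 4.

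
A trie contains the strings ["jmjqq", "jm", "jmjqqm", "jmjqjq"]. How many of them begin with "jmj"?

3

Traverse to the node for "jmj", then collect every word in that subtree.
Matches: "jmjqjq", "jmjqq", "jmjqqm"
Count: 3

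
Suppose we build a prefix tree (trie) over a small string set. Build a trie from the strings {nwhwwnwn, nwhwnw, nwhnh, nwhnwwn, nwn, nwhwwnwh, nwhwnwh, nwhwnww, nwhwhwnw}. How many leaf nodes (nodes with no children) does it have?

8

A leaf is a node with no children — equivalently, the end of a word that is not a proper prefix of any other stored word.
Those words: "nwhnh", "nwhnwwn", "nwhwhwnw", "nwhwnwh", "nwhwnww", "nwhwwnwh", "nwhwwnwn", "nwn"
Leaf count: 8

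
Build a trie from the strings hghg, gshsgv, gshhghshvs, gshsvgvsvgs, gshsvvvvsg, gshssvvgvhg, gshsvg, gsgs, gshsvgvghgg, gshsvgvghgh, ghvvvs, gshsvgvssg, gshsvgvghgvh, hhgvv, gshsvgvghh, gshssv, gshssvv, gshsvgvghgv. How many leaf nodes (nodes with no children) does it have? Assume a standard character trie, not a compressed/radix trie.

14

A leaf is a node with no children — equivalently, the end of a word that is not a proper prefix of any other stored word.
Those words: "ghvvvs", "gsgs", "gshhghshvs", "gshsgv", "gshssvvgvhg", "gshsvgvghgg", "gshsvgvghgh", "gshsvgvghgvh", "gshsvgvghh", "gshsvgvssg", "gshsvgvsvgs", "gshsvvvvsg", "hghg", "hhgvv"
Leaf count: 14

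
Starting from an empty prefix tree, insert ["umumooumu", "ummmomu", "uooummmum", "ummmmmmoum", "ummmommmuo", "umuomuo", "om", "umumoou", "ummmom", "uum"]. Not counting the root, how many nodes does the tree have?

40

Trace insertions, counting only characters that open a new branch:
  "umumooumu" → 9 new (u, m, u, m, o, o, u, m, u)
  "ummmomu" → prefix "um" already present; 5 new (m, m, o, m, u)
  "uooummmum" → prefix "u" already present; 8 new (o, o, u, m, m, m, u, m)
  "ummmmmmoum" → prefix "ummm" already present; 6 new (m, m, m, o, u, m)
  "ummmommmuo" → prefix "ummmom" already present; 4 new (m, m, u, o)
  "umuomuo" → prefix "umu" already present; 4 new (o, m, u, o)
  "om" → 2 new (o, m)
  "umumoou" → prefix "umumoou" already present; 0 new (none)
  "ummmom" → prefix "ummmom" already present; 0 new (none)
  "uum" → prefix "u" already present; 2 new (u, m)
Total nodes = 9 + 5 + 8 + 6 + 4 + 4 + 2 + 0 + 0 + 2 = 40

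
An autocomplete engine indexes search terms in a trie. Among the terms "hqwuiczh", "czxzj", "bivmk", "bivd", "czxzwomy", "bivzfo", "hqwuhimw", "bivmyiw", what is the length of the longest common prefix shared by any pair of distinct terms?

4

Look for the deepest trie node that still has at least two words in its subtree.
"bivmk" and "bivmyiw" agree on "bivm" (4 characters) before diverging; nothing deeper is shared.
Longest shared-prefix length: 4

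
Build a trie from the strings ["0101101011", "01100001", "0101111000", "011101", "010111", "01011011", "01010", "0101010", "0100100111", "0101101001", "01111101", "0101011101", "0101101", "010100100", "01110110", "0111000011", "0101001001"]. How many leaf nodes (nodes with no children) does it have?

Leaves are exactly the stored words that no other stored word extends.
Those words: "0100100111", "0101001001", "0101010", "0101011101", "0101101001", "0101101011", "01011011", "0101111000", "01100001", "0111000011", "01110110", "01111101"
Leaf count: 12

12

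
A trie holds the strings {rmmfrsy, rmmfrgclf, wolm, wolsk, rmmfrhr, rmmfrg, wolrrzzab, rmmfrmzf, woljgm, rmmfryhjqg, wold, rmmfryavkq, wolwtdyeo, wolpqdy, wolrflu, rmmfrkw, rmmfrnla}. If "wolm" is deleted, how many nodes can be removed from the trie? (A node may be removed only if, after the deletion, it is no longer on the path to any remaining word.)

1

Walk "wolm" from the leaf back toward the root, removing each node that no remaining word uses.
The suffix "m" (1 node) is used only by "wolm"; the node for "wol" still has the child "s", so pruning stops there.
Nodes removed: 1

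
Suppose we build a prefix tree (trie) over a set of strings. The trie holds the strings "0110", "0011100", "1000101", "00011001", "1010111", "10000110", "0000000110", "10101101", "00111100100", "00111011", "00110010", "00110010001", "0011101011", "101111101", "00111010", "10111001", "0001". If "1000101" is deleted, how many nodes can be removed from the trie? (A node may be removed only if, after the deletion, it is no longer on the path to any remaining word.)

3

Walk "1000101" from the leaf back toward the root, removing each node that no remaining word uses.
The suffix "101" (3 nodes) is used only by "1000101"; the node for "1000" still has the child "0", so pruning stops there.
Nodes removed: 3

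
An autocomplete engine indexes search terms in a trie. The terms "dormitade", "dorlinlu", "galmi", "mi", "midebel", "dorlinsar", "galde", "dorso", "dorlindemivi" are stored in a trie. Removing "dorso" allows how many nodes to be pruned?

Walk "dorso" from the leaf back toward the root, removing each node that no remaining word uses.
The suffix "so" (2 nodes) is used only by "dorso"; the node for "dor" still has the child "m", so pruning stops there.
Nodes removed: 2

2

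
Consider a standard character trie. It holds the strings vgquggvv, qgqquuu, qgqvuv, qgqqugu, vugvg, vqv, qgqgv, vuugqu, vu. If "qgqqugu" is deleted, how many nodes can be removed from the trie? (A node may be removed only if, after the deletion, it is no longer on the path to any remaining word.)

2

Walk "qgqqugu" from the leaf back toward the root, removing each node that no remaining word uses.
The suffix "gu" (2 nodes) is used only by "qgqqugu"; the node for "qgqqu" still has the child "u", so pruning stops there.
Nodes removed: 2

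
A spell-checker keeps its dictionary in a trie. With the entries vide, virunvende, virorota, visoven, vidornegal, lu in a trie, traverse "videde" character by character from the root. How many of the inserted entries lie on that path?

Walk "videde" from the root; an end-of-word marker is hit whenever a stored word is a prefix of "videde".
Prefixes of the query that are stored words: "vide"
Count: 1

1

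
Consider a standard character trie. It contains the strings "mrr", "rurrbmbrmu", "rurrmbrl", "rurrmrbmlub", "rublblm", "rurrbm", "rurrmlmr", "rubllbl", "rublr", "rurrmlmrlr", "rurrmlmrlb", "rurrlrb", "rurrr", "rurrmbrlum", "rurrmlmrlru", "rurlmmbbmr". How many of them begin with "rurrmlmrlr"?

2

Filter for entries beginning with "rurrmlmrlr":
Matches: "rurrmlmrlr", "rurrmlmrlru"
Count: 2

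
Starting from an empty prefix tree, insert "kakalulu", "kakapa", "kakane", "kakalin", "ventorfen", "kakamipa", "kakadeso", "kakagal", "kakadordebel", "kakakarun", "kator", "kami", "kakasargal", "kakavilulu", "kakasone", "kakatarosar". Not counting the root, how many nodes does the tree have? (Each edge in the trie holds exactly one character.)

73

Count nodes per top-level branch (shared prefixes stored once):
  'k'-branch (kakadeso, kakadordebel, kakagal, kakakarun, kakalin, kakalulu, kakamipa, kakane, kakapa, kakasargal, kakasone, kakatarosar, kakavilulu, kami, kator): 64 nodes
  'v'-branch (ventorfen): 9 nodes
Sum: 73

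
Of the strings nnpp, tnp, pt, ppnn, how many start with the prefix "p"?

2

Filter for entries beginning with "p":
Matches: "ppnn", "pt"
Count: 2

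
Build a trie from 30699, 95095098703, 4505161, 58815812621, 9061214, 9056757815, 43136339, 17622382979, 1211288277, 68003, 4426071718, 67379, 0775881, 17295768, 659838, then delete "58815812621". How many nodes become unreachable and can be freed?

11

After clearing the end-marker at "58815812621", prune upward until reaching a node still needed by another word.
No other word shares any prefix with "58815812621", so all 11 of its nodes go.
Nodes removed: 11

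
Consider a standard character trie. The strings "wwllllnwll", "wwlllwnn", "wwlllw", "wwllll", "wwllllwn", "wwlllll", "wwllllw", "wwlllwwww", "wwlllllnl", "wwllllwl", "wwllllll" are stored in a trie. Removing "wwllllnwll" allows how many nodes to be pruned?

4

A node on "wwllllnwll"'s path can go only if nothing else ends at it or branches off below it.
The suffix "nwll" (4 nodes) is used only by "wwllllnwll"; the node for "wwllll" still has the child "w", so pruning stops there.
Nodes removed: 4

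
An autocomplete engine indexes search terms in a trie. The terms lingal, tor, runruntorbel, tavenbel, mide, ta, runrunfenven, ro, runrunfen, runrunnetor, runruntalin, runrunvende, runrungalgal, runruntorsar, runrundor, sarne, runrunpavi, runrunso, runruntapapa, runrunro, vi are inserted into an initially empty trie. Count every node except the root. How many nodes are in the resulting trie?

84

For each word, the new-node count is its length minus the longest prefix already in the trie:
  "lingal" → 6 new (l, i, n, g, a, l)
  "tor" → 3 new (t, o, r)
  "runruntorbel" → 12 new (r, u, n, r, u, n, t, o, r, b, e, l)
  "tavenbel" → prefix "t" already present; 7 new (a, v, e, n, b, e, l)
  "mide" → 4 new (m, i, d, e)
  "ta" → prefix "ta" already present; 0 new (none)
  "runrunfenven" → prefix "runrun" already present; 6 new (f, e, n, v, e, n)
  "ro" → prefix "r" already present; 1 new (o)
  "runrunfen" → prefix "runrunfen" already present; 0 new (none)
  "runrunnetor" → prefix "runrun" already present; 5 new (n, e, t, o, r)
  "runruntalin" → prefix "runrunt" already present; 4 new (a, l, i, n)
  "runrunvende" → prefix "runrun" already present; 5 new (v, e, n, d, e)
  "runrungalgal" → prefix "runrun" already present; 6 new (g, a, l, g, a, l)
  "runruntorsar" → prefix "runruntor" already present; 3 new (s, a, r)
  "runrundor" → prefix "runrun" already present; 3 new (d, o, r)
  "sarne" → 5 new (s, a, r, n, e)
  "runrunpavi" → prefix "runrun" already present; 4 new (p, a, v, i)
  "runrunso" → prefix "runrun" already present; 2 new (s, o)
  "runruntapapa" → prefix "runrunta" already present; 4 new (p, a, p, a)
  "runrunro" → prefix "runrun" already present; 2 new (r, o)
  "vi" → 2 new (v, i)
Total nodes = 6 + 3 + 12 + 7 + 4 + 0 + 6 + 1 + 0 + 5 + 4 + 5 + 6 + 3 + 3 + 5 + 4 + 2 + 4 + 2 + 2 = 84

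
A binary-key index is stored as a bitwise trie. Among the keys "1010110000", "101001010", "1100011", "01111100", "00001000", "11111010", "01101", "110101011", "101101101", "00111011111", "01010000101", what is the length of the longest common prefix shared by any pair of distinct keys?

4

The deepest shared node is where two words last agree before diverging.
"101001010" and "1010110000" agree on "1010" (4 characters) before diverging; nothing deeper is shared.
Longest shared-prefix length: 4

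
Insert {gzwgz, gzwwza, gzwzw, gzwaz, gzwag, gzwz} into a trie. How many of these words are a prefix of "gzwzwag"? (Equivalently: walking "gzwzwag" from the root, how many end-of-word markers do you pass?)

2

Walk "gzwzwag" from the root; an end-of-word marker is hit whenever a stored word is a prefix of "gzwzwag".
Prefixes of the query that are stored words: "gzwz", "gzwzw"
Count: 2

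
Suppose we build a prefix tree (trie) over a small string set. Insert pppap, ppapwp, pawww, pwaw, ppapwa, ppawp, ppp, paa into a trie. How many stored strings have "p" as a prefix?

Filter for entries beginning with "p":
Words under "p": paa, pawww, ppapwa, ppapwp, ppawp, ppp, pppap, pwaw
Count: 8

8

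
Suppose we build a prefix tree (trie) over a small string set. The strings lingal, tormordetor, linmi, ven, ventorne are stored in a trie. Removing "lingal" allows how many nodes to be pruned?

After clearing the end-marker at "lingal", prune upward until reaching a node still needed by another word.
The suffix "gal" (3 nodes) is used only by "lingal"; the node for "lin" still has the child "m", so pruning stops there.
Nodes removed: 3

3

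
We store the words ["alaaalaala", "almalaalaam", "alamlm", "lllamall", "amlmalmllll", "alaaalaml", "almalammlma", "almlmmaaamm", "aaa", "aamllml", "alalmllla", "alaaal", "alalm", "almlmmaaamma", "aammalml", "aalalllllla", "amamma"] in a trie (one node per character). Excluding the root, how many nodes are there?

Insert word by word; a character creates a node only if that edge doesn't already exist:
  "alaaalaala" → 10 new (a, l, a, a, a, l, a, a, l, a)
  "almalaalaam" → prefix "al" already present; 9 new (m, a, l, a, a, l, a, a, m)
  "alamlm" → prefix "ala" already present; 3 new (m, l, m)
  "lllamall" → 8 new (l, l, l, a, m, a, l, l)
  "amlmalmllll" → prefix "a" already present; 10 new (m, l, m, a, l, m, l, l, l, l)
  "alaaalaml" → prefix "alaaala" already present; 2 new (m, l)
  "almalammlma" → prefix "almala" already present; 5 new (m, m, l, m, a)
  "almlmmaaamm" → prefix "alm" already present; 8 new (l, m, m, a, a, a, m, m)
  "aaa" → prefix "a" already present; 2 new (a, a)
  "aamllml" → prefix "aa" already present; 5 new (m, l, l, m, l)
  "alalmllla" → prefix "ala" already present; 6 new (l, m, l, l, l, a)
  "alaaal" → prefix "alaaal" already present; 0 new (none)
  "alalm" → prefix "alalm" already present; 0 new (none)
  "almlmmaaamma" → prefix "almlmmaaamm" already present; 1 new (a)
  "aammalml" → prefix "aam" already present; 5 new (m, a, l, m, l)
  "aalalllllla" → prefix "aa" already present; 9 new (l, a, l, l, l, l, l, l, a)
  "amamma" → prefix "am" already present; 4 new (a, m, m, a)
Total nodes = 10 + 9 + 3 + 8 + 10 + 2 + 5 + 8 + 2 + 5 + 6 + 0 + 0 + 1 + 5 + 9 + 4 = 87

87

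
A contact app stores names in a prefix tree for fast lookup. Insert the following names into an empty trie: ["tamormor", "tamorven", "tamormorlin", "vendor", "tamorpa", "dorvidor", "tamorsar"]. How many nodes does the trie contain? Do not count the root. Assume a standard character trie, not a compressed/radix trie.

Trie structure (* marks end of a word):
(root)
├─ d
│  └─ o
│     └─ r
│        └─ v
│           └─ i
│              └─ d
│                 └─ o
│                    └─ r *
├─ t
│  └─ a
│     └─ m
│        └─ o
│           └─ r
│              ├─ m
│              │  └─ o
│              │     └─ r *
│              │        └─ l
│              │           └─ i
│              │              └─ n *
│              ├─ p
│              │  └─ a *
│              ├─ s
│              │  └─ a
│              │     └─ r *
│              └─ v
│                 └─ e
│                    └─ n *
└─ v
   └─ e
      └─ n
         └─ d
            └─ o
               └─ r *
Counting every labelled node above: 33.

33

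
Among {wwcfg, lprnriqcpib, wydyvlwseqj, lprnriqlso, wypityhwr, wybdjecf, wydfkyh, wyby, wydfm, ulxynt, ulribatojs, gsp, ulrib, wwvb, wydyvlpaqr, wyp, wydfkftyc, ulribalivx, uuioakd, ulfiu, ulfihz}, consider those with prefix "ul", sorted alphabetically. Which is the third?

ulrib

DFS of the "ul" subtree visits, in order: "ulfihz", "ulfiu", "ulrib", "ulribalivx", "ulribatojs", "ulxynt"
Position 3: ulrib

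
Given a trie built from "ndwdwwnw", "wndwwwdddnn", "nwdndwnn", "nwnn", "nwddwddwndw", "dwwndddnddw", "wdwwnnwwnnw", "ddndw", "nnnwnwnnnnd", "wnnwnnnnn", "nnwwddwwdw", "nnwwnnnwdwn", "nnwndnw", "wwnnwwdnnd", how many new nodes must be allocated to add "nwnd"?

1

"nwn" is already a path in the trie; the remaining "d" must be added.
So 4 − 3 = 1 new nodes.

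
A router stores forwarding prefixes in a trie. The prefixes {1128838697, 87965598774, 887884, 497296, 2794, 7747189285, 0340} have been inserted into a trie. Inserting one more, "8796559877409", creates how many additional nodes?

2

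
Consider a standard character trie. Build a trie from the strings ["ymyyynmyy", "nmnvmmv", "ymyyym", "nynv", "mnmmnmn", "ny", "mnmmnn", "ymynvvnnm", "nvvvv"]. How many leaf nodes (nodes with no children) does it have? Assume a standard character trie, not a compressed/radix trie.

8

Leaves are exactly the stored words that no other stored word extends.
Those words: "mnmmnmn", "mnmmnn", "nmnvmmv", "nvvvv", "nynv", "ymynvvnnm", "ymyyym", "ymyyynmyy"
Leaf count: 8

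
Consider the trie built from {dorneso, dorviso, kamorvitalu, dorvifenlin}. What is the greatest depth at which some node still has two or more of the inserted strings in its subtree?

The deepest shared node is where two words last agree before diverging.
"dorvifenlin" and "dorviso" agree on "dorvi" (5 characters) before diverging; nothing deeper is shared.
Longest shared-prefix length: 5

5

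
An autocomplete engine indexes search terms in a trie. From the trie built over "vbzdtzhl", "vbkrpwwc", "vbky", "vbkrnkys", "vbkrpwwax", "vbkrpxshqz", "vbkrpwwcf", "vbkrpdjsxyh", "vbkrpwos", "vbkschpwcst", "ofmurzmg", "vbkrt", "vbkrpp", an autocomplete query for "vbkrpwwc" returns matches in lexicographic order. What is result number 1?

vbkrpwwc

Words with prefix "vbkrpwwc", in lexicographic order: "vbkrpwwc", "vbkrpwwcf"
Position 1: vbkrpwwc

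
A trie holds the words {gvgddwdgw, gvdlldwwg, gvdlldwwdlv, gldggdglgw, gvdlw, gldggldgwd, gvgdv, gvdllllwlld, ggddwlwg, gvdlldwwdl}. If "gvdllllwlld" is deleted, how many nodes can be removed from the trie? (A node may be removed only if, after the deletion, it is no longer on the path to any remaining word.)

After clearing the end-marker at "gvdllllwlld", prune upward until reaching a node still needed by another word.
The suffix "llwlld" (6 nodes) is used only by "gvdllllwlld"; the node for "gvdll" still has the child "d", so pruning stops there.
Nodes removed: 6

6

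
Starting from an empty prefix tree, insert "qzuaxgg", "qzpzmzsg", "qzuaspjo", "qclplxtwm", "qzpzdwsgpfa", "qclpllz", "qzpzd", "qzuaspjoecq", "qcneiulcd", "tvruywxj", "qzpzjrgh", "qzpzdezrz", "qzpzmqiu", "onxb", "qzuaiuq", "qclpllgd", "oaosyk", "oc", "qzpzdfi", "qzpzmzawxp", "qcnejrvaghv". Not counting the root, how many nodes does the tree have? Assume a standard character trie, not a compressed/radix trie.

91

Insert word by word; a character creates a node only if that edge doesn't already exist:
  "qzuaxgg" → 7 new (q, z, u, a, x, g, g)
  "qzpzmzsg" → prefix "qz" already present; 6 new (p, z, m, z, s, g)
  "qzuaspjo" → prefix "qzua" already present; 4 new (s, p, j, o)
  "qclplxtwm" → prefix "q" already present; 8 new (c, l, p, l, x, t, w, m)
  "qzpzdwsgpfa" → prefix "qzpz" already present; 7 new (d, w, s, g, p, f, a)
  "qclpllz" → prefix "qclpl" already present; 2 new (l, z)
  "qzpzd" → prefix "qzpzd" already present; 0 new (none)
  "qzuaspjoecq" → prefix "qzuaspjo" already present; 3 new (e, c, q)
  "qcneiulcd" → prefix "qc" already present; 7 new (n, e, i, u, l, c, d)
  "tvruywxj" → 8 new (t, v, r, u, y, w, x, j)
  "qzpzjrgh" → prefix "qzpz" already present; 4 new (j, r, g, h)
  "qzpzdezrz" → prefix "qzpzd" already present; 4 new (e, z, r, z)
  "qzpzmqiu" → prefix "qzpzm" already present; 3 new (q, i, u)
  "onxb" → 4 new (o, n, x, b)
  "qzuaiuq" → prefix "qzua" already present; 3 new (i, u, q)
  "qclpllgd" → prefix "qclpll" already present; 2 new (g, d)
  "oaosyk" → prefix "o" already present; 5 new (a, o, s, y, k)
  "oc" → prefix "o" already present; 1 new (c)
  "qzpzdfi" → prefix "qzpzd" already present; 2 new (f, i)
  "qzpzmzawxp" → prefix "qzpzmz" already present; 4 new (a, w, x, p)
  "qcnejrvaghv" → prefix "qcne" already present; 7 new (j, r, v, a, g, h, v)
Total nodes = 7 + 6 + 4 + 8 + 7 + 2 + 0 + 3 + 7 + 8 + 4 + 4 + 3 + 4 + 3 + 2 + 5 + 1 + 2 + 4 + 7 = 91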